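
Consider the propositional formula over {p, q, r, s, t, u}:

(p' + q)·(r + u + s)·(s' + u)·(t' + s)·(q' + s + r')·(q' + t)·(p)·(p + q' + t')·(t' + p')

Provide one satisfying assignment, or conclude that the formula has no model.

The clause (p) is unit, so p = 1.
The clause (q) is unit, so q = 1.
The clause (t) is unit, so t = 1.
Now (t') is unsatisfied and unit — conflict.

UNSATISFIABLE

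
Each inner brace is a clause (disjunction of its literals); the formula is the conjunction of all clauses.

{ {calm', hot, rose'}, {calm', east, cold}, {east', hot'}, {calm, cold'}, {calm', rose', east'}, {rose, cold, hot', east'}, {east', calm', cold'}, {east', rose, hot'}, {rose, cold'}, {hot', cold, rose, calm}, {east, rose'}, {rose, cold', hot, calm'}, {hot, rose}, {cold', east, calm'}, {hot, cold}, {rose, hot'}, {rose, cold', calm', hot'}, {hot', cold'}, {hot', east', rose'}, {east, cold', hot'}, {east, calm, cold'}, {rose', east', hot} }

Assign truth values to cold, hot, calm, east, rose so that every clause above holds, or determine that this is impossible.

Try east = 0.
(rose') alone gives rose = 0.
(cold') alone gives cold = 0.
(calm') alone gives calm = 0.
(hot') alone gives hot = 0.
Now (hot) is unsatisfied and unit — conflict.
Undo east and try east = 1.
(hot') alone gives hot = 0.
(rose) alone gives rose = 1.
Now (rose') is unsatisfied and unit — conflict.
Either choice for east ends in contradiction.

UNSATISFIABLE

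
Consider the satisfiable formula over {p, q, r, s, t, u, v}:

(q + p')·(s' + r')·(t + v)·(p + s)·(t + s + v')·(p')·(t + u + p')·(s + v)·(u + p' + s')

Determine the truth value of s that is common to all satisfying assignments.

Suppose s = 0.
Unit clause (p) forces p = 1.
That conflicts with the unit clause (p').
So every satisfying assignment has s = True.

True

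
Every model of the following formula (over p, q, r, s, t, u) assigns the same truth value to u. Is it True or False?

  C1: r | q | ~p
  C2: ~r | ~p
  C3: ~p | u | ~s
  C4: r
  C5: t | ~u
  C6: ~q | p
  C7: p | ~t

False

Suppose u = 1.
Unit clause (r) forces r = 1.
Unit clause (~p) forces p = 0.
Unit clause (t) forces t = 1.
Now (~t) is unsatisfied and unit — conflict.
So every satisfying assignment has u = False.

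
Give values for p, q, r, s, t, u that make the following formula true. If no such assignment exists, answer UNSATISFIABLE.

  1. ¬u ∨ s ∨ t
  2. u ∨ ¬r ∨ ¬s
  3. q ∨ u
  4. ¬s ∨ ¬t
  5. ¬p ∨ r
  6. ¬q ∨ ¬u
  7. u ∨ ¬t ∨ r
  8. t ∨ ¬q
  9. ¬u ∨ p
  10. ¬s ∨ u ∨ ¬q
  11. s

p ↦ True, q ↦ False, r ↦ True, s ↦ True, t ↦ False, u ↦ True

Unit clause (s) forces s = True.
Unit clause (¬t) forces t = False.
Unit clause (¬q) forces q = False.
Unit clause (u) forces u = True.
Unit clause (p) forces p = True.
Unit clause (r) forces r = True.
Every clause now holds.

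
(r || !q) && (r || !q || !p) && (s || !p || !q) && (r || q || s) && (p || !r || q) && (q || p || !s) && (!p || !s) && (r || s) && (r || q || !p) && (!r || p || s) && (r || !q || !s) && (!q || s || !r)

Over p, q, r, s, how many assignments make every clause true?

2

There are 2^4 = 16 truth assignments over (p, q, r, s).
Check each against the 12 clauses (columns in the order p, q, r, s):
  F F F F  ✗ fails (r || q || s)
  F F F T  ✗ fails (q || p || !s)
  F F T F  ✗ fails (p || !r || q)
  F F T T  ✗ fails (p || !r || q)
  F T F F  ✗ fails (r || !q)
  F T F T  ✗ fails (r || !q)
  F T T F  ✗ fails (!r || p || s)
  F T T T  ✓ satisfies all
  T F F F  ✗ fails (r || q || s)
  T F F T  ✗ fails (!p || !s)
  T F T F  ✓ satisfies all
  T F T T  ✗ fails (!p || !s)
  T T F F  ✗ fails (r || !q)
  T T F T  ✗ fails (r || !q)
  T T T F  ✗ fails (s || !p || !q)
  T T T T  ✗ fails (!p || !s)
2 of the 16 rows are models.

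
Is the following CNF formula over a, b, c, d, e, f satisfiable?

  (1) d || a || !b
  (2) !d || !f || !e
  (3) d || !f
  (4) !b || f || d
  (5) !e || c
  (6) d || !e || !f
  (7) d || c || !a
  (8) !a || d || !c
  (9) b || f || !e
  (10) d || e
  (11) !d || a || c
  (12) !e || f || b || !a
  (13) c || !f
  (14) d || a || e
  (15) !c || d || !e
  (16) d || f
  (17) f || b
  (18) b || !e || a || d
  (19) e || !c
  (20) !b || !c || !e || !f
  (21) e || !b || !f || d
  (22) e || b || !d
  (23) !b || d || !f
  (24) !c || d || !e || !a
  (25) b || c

Branch on d: set d = true.
Branch on f: set f = false.
Unit clause (b) forces b = true.
Branch on e: set e = false.
Unit clause (!c) forces c = false.
Unit clause (a) forces a = true.
This assignment satisfies each clause.
A satisfying assignment: a ↦ true; b ↦ true; c ↦ false; d ↦ true; e ↦ false; f ↦ false.

Yes, satisfiable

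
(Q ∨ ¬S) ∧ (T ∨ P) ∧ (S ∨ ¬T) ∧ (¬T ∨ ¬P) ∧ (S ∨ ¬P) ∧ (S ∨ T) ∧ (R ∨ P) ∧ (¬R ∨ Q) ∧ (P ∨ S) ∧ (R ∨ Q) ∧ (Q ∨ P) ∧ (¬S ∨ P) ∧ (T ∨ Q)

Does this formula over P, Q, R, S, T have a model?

Try Q = True.
Try T = False.
(P) alone gives P = True.
(S) alone gives S = True.
No clause remains; R is free.
A satisfying assignment: P ↦ True,  Q ↦ True,  R ↦ True,  S ↦ True,  T ↦ False.

Yes, satisfiable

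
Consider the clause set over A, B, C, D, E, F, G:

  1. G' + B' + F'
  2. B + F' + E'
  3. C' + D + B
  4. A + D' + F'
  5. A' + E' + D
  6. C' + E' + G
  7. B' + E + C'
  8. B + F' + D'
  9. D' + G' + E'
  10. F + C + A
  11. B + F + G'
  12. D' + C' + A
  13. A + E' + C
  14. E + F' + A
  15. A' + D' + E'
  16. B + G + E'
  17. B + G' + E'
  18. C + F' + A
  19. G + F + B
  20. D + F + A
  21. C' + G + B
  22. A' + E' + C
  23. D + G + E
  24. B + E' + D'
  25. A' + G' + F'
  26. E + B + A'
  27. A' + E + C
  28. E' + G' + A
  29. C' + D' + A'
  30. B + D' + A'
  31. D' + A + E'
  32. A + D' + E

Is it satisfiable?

Suppose G = 0.
Suppose C = 0.
Suppose F = 1.
The clause (A) is unit, so A = 1.
The clause (E') is unit, so E = 0.
Now (E) is unsatisfied and unit — conflict.
So F must be the other value — set F = 0.
The clause (A) is unit, so A = 1.
The clause (B) is unit, so B = 1.
The clause (E') is unit, so E = 0.
Now (E) is unsatisfied and unit — conflict.
Either choice for F ends in contradiction.
So C must be the other value — set C = 1.
The clause (E') is unit, so E = 0.
The clause (B') is unit, so B = 0.
Now (B) is unsatisfied and unit — conflict.
Either choice for C ends in contradiction.
So G must be the other value — set G = 1.
Suppose B = 0.
The clause (F) is unit, so F = 1.
The clause (E') is unit, so E = 0.
The clause (D') is unit, so D = 0.
The clause (C') is unit, so C = 0.
The clause (A) is unit, so A = 1.
Now (A') is unsatisfied and unit — conflict.
So B must be the other value — set B = 1.
The clause (F') is unit, so F = 0.
Suppose E = 1.
The clause (D') is unit, so D = 0.
The clause (A') is unit, so A = 0.
Now (A) is unsatisfied and unit — conflict.
So E must be the other value — set E = 0.
The clause (C') is unit, so C = 0.
The clause (A) is unit, so A = 1.
Now (A') is unsatisfied and unit — conflict.
Either choice for E ends in contradiction.
Either choice for B ends in contradiction.
Either choice for G ends in contradiction.
No assignment satisfies every clause.

No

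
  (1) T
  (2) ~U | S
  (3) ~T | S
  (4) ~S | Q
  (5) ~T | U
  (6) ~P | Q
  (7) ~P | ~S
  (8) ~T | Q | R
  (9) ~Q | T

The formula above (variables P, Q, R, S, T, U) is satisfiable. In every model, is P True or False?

Suppose P = 1.
The clause (T) is unit, so T = 1.
The clause (S) is unit, so S = 1.
Now (~S) is unsatisfied and unit — conflict.
So every satisfying assignment has P = False.

False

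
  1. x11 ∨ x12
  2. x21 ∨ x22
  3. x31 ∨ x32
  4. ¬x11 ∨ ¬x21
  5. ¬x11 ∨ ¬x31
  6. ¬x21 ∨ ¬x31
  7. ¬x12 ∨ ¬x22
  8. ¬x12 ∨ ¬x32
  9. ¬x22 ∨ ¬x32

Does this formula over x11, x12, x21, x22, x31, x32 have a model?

Case x11 = True:
From the singleton clause (¬x21), x21 = False.
From the singleton clause (x22), x22 = True.
From the singleton clause (¬x31), x31 = False.
From the singleton clause (x32), x32 = True.
Now (¬x32) is unsatisfied and unit — conflict.
So x11 must be the other value — set x11 = False.
From the singleton clause (x12), x12 = True.
From the singleton clause (¬x22), x22 = False.
From the singleton clause (x21), x21 = True.
From the singleton clause (¬x31), x31 = False.
From the singleton clause (x32), x32 = True.
Now (¬x32) is unsatisfied and unit — conflict.
Either choice for x11 ends in contradiction.
No assignment satisfies every clause.

Unsatisfiable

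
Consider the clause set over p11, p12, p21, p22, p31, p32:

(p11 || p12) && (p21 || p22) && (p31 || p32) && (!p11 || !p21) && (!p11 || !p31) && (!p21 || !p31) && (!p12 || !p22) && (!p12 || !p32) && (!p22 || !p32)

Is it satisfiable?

Suppose p11 = true.
The clause (!p21) is unit, so p21 = false.
The clause (p22) is unit, so p22 = true.
The clause (!p31) is unit, so p31 = false.
The clause (p32) is unit, so p32 = true.
Now (!p32) is unsatisfied and unit — conflict.
That branch fails; take p11 = false instead.
The clause (p12) is unit, so p12 = true.
The clause (!p22) is unit, so p22 = false.
The clause (p21) is unit, so p21 = true.
The clause (!p31) is unit, so p31 = false.
The clause (p32) is unit, so p32 = true.
Now (!p32) is unsatisfied and unit — conflict.
Neither p11 = true nor p11 = false works.
No assignment satisfies every clause.

Unsatisfiable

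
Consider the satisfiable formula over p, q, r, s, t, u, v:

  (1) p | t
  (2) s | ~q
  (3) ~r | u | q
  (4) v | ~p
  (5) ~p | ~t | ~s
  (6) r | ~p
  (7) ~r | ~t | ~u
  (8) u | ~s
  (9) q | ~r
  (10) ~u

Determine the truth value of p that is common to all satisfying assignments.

False

Suppose p = 1.
Unit clause (v) forces v = 1.
Unit clause (r) forces r = 1.
Unit clause (q) forces q = 1.
Unit clause (s) forces s = 1.
Unit clause (~t) forces t = 0.
Unit clause (u) forces u = 1.
Now (~u) is unsatisfied and unit — conflict.
So every satisfying assignment has p = False.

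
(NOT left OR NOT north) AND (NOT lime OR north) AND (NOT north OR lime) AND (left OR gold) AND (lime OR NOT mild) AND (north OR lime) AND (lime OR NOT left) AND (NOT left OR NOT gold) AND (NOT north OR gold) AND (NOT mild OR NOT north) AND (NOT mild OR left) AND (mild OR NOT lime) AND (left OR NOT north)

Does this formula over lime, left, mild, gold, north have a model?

Branch on left: set left = false.
From the singleton clause (gold), gold = true.
From the singleton clause (NOT mild), mild = false.
From the singleton clause (NOT lime), lime = false.
From the singleton clause (NOT north), north = false.
But (north) is also a unit clause — contradiction.
Undo left and try left = true.
From the singleton clause (NOT north), north = false.
From the singleton clause (NOT lime), lime = false.
But (lime) is also a unit clause — contradiction.
Neither left = true nor left = false works.
No assignment satisfies every clause.

No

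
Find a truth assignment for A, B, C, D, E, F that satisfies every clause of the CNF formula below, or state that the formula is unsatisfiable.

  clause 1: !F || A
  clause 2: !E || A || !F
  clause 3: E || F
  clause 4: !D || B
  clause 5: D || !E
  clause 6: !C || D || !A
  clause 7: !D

A: true; B: true; C: false; D: false; E: false; F: true

Unit clause (!D) forces D = false.
Unit clause (!E) forces E = false.
Unit clause (F) forces F = true.
Unit clause (A) forces A = true.
Unit clause (!C) forces C = false.
Every clause is now satisfied; B is unconstrained.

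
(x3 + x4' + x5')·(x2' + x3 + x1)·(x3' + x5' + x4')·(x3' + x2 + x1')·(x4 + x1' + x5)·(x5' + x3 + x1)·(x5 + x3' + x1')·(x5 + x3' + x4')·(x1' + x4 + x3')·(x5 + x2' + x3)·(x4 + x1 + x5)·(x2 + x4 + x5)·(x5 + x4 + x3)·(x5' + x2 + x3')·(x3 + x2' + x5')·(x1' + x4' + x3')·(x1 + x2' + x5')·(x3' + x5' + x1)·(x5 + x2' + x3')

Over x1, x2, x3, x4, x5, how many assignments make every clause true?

3

There are 2^5 = 32 truth assignments over (x1, x2, x3, x4, x5).
Split on x5. With x5 = 1, the clauses containing x5 are satisfied and x5' drops from the rest; 1 of the 2^4 = 16 assignments to the other variables satisfy what remains.
With x5 = 0, by the same count on the reduced clause set, 2 assignments work.
Total: 1 + 2 = 3.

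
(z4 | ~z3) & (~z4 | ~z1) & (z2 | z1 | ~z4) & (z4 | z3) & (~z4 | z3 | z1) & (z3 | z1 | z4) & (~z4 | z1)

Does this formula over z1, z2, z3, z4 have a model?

Suppose z4 = 1.
Unit clause (~z1) forces z1 = 0.
Now (z1) is unsatisfied and unit — conflict.
Backtrack on z4: now try z4 = 0.
Unit clause (~z3) forces z3 = 0.
Now (z3) is unsatisfied and unit — conflict.
Either choice for z4 ends in contradiction.
No assignment satisfies every clause.

No, unsatisfiable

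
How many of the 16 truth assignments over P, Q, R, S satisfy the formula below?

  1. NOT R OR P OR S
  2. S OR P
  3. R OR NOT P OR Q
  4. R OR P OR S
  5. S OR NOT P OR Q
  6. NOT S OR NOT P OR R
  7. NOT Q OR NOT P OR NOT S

7

There are 2^4 = 16 truth assignments over (P, Q, R, S).
Check each against the 7 clauses (columns in the order P, Q, R, S):
  F F F F  ✗ fails (S OR P)
  F F F T  ✓ satisfies all
  F F T F  ✗ fails (NOT R OR P OR S)
  F F T T  ✓ satisfies all
  F T F F  ✗ fails (S OR P)
  F T F T  ✓ satisfies all
  F T T F  ✗ fails (NOT R OR P OR S)
  F T T T  ✓ satisfies all
  T F F F  ✗ fails (R OR NOT P OR Q)
  T F F T  ✗ fails (R OR NOT P OR Q)
  T F T F  ✗ fails (S OR NOT P OR Q)
  T F T T  ✓ satisfies all
  T T F F  ✓ satisfies all
  T T F T  ✗ fails (NOT S OR NOT P OR R)
  T T T F  ✓ satisfies all
  T T T T  ✗ fails (NOT Q OR NOT P OR NOT S)
7 of the 16 rows are models.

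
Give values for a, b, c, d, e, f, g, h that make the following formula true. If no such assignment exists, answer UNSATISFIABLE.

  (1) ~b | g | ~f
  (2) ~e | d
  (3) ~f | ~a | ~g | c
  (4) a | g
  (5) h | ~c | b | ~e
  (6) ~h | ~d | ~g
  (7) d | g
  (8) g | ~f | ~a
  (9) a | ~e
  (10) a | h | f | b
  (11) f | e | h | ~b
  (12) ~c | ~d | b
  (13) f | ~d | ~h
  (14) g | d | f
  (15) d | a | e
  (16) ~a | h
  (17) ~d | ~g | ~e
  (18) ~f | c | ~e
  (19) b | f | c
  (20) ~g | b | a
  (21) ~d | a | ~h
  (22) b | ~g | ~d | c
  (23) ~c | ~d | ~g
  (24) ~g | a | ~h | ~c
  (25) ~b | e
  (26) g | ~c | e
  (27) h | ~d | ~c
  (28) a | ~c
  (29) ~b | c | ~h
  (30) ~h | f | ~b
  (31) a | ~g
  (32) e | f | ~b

Suppose e = 0.
The clause (~b) is unit, so b = 0.
Suppose a = 1.
The clause (h) is unit, so h = 1.
Suppose d = 0.
The clause (g) is unit, so g = 1.
Suppose f = 1.
The clause (c) is unit, so c = 1.
All clauses are satisfied.

a: 1,  b: 0,  c: 1,  d: 0,  e: 0,  f: 1,  g: 1,  h: 1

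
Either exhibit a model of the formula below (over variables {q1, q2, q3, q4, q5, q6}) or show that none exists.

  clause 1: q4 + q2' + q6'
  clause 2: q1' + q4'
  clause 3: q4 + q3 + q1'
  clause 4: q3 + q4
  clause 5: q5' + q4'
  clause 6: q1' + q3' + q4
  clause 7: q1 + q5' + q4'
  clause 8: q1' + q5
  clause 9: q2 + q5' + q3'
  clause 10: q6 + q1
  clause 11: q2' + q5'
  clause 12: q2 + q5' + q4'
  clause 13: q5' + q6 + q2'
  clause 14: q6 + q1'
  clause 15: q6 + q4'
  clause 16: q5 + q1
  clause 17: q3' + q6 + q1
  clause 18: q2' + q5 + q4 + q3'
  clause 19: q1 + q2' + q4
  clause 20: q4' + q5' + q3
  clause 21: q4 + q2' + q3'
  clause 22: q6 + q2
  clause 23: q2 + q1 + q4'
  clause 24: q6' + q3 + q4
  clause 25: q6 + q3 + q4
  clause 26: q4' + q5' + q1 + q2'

UNSATISFIABLE

Try q1 = 0.
From the singleton clause (q6), q6 = 1.
From the singleton clause (q5), q5 = 1.
From the singleton clause (q4'), q4 = 0.
From the singleton clause (q2'), q2 = 0.
From the singleton clause (q3), q3 = 1.
That conflicts with the unit clause (q3').
That branch fails; take q1 = 1 instead.
From the singleton clause (q4'), q4 = 0.
From the singleton clause (q3), q3 = 1.
That conflicts with the unit clause (q3').
Neither q1 = 1 nor q1 = 0 works.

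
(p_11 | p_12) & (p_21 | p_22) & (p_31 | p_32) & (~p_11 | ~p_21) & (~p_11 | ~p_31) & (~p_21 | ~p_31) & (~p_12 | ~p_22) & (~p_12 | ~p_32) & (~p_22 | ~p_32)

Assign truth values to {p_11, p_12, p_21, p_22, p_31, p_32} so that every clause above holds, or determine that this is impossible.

Case p_11 = 1:
Unit clause (~p_21) forces p_21 = 0.
Unit clause (p_22) forces p_22 = 1.
Unit clause (~p_31) forces p_31 = 0.
Unit clause (p_32) forces p_32 = 1.
But (~p_32) is also a unit clause — contradiction.
Backtrack on p_11: now try p_11 = 0.
Unit clause (p_12) forces p_12 = 1.
Unit clause (~p_22) forces p_22 = 0.
Unit clause (p_21) forces p_21 = 1.
Unit clause (~p_31) forces p_31 = 0.
Unit clause (p_32) forces p_32 = 1.
But (~p_32) is also a unit clause — contradiction.
Either choice for p_11 ends in contradiction.

UNSATISFIABLE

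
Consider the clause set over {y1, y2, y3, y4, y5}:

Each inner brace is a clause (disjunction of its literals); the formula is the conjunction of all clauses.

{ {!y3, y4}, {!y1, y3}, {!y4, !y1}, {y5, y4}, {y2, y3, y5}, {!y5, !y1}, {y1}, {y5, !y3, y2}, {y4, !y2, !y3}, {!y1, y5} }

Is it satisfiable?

The clause (y1) is unit, so y1 = true.
The clause (y3) is unit, so y3 = true.
The clause (y4) is unit, so y4 = true.
But (!y4) is also a unit clause — contradiction.
No assignment satisfies every clause.

Unsatisfiable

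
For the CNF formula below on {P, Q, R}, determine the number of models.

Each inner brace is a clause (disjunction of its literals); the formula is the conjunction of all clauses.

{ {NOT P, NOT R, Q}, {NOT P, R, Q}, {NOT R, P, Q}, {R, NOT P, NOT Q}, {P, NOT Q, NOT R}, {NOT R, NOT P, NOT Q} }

2

There are 2^3 = 8 truth assignments over (P, Q, R).
Check each against the 6 clauses (columns in the order P, Q, R):
  F F F  ✓ satisfies all
  F F T  ✗ fails (NOT R OR P OR Q)
  F T F  ✓ satisfies all
  F T T  ✗ fails (P OR NOT Q OR NOT R)
  T F F  ✗ fails (NOT P OR R OR Q)
  T F T  ✗ fails (NOT P OR NOT R OR Q)
  T T F  ✗ fails (R OR NOT P OR NOT Q)
  T T T  ✗ fails (NOT R OR NOT P OR NOT Q)
2 of the 8 rows are models.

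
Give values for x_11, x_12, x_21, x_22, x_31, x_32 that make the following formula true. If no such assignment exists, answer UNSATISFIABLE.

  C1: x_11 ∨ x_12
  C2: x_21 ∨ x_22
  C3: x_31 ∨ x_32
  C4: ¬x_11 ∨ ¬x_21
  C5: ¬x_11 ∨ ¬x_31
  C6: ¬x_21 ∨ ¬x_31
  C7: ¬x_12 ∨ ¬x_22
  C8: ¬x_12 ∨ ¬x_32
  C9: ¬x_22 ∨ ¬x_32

UNSATISFIABLE

Case x_11 = True:
(¬x_21) alone gives x_21 = False.
(x_22) alone gives x_22 = True.
(¬x_31) alone gives x_31 = False.
(x_32) alone gives x_32 = True.
But (¬x_32) is also a unit clause — contradiction.
Undo x_11 and try x_11 = False.
(x_12) alone gives x_12 = True.
(¬x_22) alone gives x_22 = False.
(x_21) alone gives x_21 = True.
(¬x_31) alone gives x_31 = False.
(x_32) alone gives x_32 = True.
But (¬x_32) is also a unit clause — contradiction.
Either choice for x_11 ends in contradiction.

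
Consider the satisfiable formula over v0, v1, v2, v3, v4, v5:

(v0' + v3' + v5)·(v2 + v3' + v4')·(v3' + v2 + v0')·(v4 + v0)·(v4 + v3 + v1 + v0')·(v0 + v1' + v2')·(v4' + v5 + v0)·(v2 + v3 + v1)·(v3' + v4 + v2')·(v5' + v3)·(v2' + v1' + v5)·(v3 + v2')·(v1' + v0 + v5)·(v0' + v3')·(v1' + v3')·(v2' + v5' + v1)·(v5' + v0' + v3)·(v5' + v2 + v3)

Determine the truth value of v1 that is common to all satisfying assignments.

True

Suppose v1 = 0.
Suppose v4 = 1.
Suppose v2 = 1.
From the singleton clause (v3), v3 = 1.
From the singleton clause (v0'), v0 = 0.
From the singleton clause (v5), v5 = 1.
Now (v5') is unsatisfied and unit — conflict.
So v2 must be the other value — set v2 = 0.
From the singleton clause (v3'), v3 = 0.
Now (v3) is unsatisfied and unit — conflict.
Either choice for v2 ends in contradiction.
So v4 must be the other value — set v4 = 0.
From the singleton clause (v0), v0 = 1.
From the singleton clause (v3), v3 = 1.
Now (v3') is unsatisfied and unit — conflict.
Either choice for v4 ends in contradiction.
So every satisfying assignment has v1 = True.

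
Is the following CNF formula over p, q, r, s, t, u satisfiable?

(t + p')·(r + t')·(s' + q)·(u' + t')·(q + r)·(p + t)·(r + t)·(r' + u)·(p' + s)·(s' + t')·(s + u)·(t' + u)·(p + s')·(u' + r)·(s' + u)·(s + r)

Branch on t: set t = 1.
Unit clause (r) forces r = 1.
Unit clause (u') forces u = 0.
That conflicts with the unit clause (u).
That branch fails; take t = 0 instead.
Unit clause (p') forces p = 0.
That conflicts with the unit clause (p).
Neither t = 1 nor t = 0 works.
No assignment satisfies every clause.

No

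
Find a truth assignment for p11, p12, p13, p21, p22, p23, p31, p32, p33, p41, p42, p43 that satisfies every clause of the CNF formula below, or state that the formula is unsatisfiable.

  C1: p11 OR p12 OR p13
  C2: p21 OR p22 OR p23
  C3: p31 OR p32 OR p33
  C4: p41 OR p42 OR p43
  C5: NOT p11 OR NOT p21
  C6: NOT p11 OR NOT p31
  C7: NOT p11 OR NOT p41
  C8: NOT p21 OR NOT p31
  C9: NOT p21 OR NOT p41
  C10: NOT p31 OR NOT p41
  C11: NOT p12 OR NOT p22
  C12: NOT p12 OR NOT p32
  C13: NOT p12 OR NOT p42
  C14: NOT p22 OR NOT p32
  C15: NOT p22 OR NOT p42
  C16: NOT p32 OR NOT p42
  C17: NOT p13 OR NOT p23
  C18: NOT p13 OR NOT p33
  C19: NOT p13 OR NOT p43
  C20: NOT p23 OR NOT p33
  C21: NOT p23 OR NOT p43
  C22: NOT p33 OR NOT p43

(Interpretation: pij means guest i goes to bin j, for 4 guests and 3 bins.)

UNSATISFIABLE

Case p11 = false:
Case p12 = true:
Unit clause (NOT p22) forces p22 = false.
Unit clause (NOT p32) forces p32 = false.
Unit clause (NOT p42) forces p42 = false.
Case p21 = true:
Unit clause (NOT p31) forces p31 = false.
Unit clause (p33) forces p33 = true.
Unit clause (NOT p41) forces p41 = false.
Unit clause (p43) forces p43 = true.
But (NOT p43) is also a unit clause — contradiction.
Backtrack on p21: now try p21 = false.
Unit clause (p23) forces p23 = true.
Unit clause (NOT p13) forces p13 = false.
Unit clause (NOT p33) forces p33 = false.
Unit clause (p31) forces p31 = true.
Unit clause (NOT p41) forces p41 = false.
Unit clause (p43) forces p43 = true.
But (NOT p43) is also a unit clause — contradiction.
Both values of p21 lead to a conflict.
Backtrack on p12: now try p12 = false.
Unit clause (p13) forces p13 = true.
Unit clause (NOT p23) forces p23 = false.
Unit clause (NOT p33) forces p33 = false.
Unit clause (NOT p43) forces p43 = false.
Case p21 = true:
Unit clause (NOT p31) forces p31 = false.
Unit clause (p32) forces p32 = true.
Unit clause (NOT p41) forces p41 = false.
Unit clause (p42) forces p42 = true.
But (NOT p42) is also a unit clause — contradiction.
Backtrack on p21: now try p21 = false.
Unit clause (p22) forces p22 = true.
Unit clause (NOT p32) forces p32 = false.
Unit clause (p31) forces p31 = true.
Unit clause (NOT p41) forces p41 = false.
Unit clause (p42) forces p42 = true.
But (NOT p42) is also a unit clause — contradiction.
Both values of p21 lead to a conflict.
Both values of p12 lead to a conflict.
Backtrack on p11: now try p11 = true.
Unit clause (NOT p21) forces p21 = false.
Unit clause (NOT p31) forces p31 = false.
Unit clause (NOT p41) forces p41 = false.
Case p22 = true:
Unit clause (NOT p12) forces p12 = false.
Unit clause (NOT p32) forces p32 = false.
Unit clause (p33) forces p33 = true.
Unit clause (NOT p42) forces p42 = false.
Unit clause (p43) forces p43 = true.
But (NOT p43) is also a unit clause — contradiction.
Backtrack on p22: now try p22 = false.
Unit clause (p23) forces p23 = true.
Unit clause (NOT p13) forces p13 = false.
Unit clause (NOT p33) forces p33 = false.
Unit clause (p32) forces p32 = true.
Unit clause (NOT p12) forces p12 = false.
Unit clause (NOT p42) forces p42 = false.
Unit clause (p43) forces p43 = true.
But (NOT p43) is also a unit clause — contradiction.
Both values of p22 lead to a conflict.
Both values of p11 lead to a conflict.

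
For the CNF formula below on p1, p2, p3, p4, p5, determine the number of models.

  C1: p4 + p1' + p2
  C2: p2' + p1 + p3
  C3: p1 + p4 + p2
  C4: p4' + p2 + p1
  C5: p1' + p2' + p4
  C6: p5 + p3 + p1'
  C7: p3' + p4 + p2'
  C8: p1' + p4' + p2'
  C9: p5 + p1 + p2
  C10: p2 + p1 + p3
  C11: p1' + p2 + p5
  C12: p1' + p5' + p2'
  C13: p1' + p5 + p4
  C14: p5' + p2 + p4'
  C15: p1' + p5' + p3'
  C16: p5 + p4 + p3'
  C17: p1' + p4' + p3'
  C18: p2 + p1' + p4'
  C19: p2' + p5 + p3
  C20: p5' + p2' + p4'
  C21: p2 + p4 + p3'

1

There are 2^5 = 32 truth assignments over (p1, p2, p3, p4, p5).
Split on p3. With p3 = 1, the clauses containing p3 are satisfied and p3' drops from the rest; 1 of the 2^4 = 16 assignments to the other variables satisfy what remains.
With p3 = 0, by the same count on the reduced clause set, 0 assignments work.
Total: 1 + 0 = 1.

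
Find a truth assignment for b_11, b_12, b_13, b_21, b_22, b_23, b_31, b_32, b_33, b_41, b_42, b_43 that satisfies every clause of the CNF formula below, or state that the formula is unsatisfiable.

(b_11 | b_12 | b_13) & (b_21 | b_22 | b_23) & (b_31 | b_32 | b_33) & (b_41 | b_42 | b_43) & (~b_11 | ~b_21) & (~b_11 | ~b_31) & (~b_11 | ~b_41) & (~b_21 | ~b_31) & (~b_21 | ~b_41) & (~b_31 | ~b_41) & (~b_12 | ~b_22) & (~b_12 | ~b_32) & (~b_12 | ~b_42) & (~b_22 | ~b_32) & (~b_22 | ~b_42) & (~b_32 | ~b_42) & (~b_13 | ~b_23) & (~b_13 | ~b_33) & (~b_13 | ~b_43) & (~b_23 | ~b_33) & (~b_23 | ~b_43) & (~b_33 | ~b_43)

UNSATISFIABLE

Try b_11 = 0.
Try b_12 = 1.
From the singleton clause (~b_22), b_22 = 0.
From the singleton clause (~b_32), b_32 = 0.
From the singleton clause (~b_42), b_42 = 0.
Try b_21 = 1.
From the singleton clause (~b_31), b_31 = 0.
From the singleton clause (b_33), b_33 = 1.
From the singleton clause (~b_41), b_41 = 0.
From the singleton clause (b_43), b_43 = 1.
But (~b_43) is also a unit clause — contradiction.
Backtrack on b_21: now try b_21 = 0.
From the singleton clause (b_23), b_23 = 1.
From the singleton clause (~b_13), b_13 = 0.
From the singleton clause (~b_33), b_33 = 0.
From the singleton clause (b_31), b_31 = 1.
From the singleton clause (~b_41), b_41 = 0.
From the singleton clause (b_43), b_43 = 1.
But (~b_43) is also a unit clause — contradiction.
Either choice for b_21 ends in contradiction.
Backtrack on b_12: now try b_12 = 0.
From the singleton clause (b_13), b_13 = 1.
From the singleton clause (~b_23), b_23 = 0.
From the singleton clause (~b_33), b_33 = 0.
From the singleton clause (~b_43), b_43 = 0.
Try b_21 = 1.
From the singleton clause (~b_31), b_31 = 0.
From the singleton clause (b_32), b_32 = 1.
From the singleton clause (~b_41), b_41 = 0.
From the singleton clause (b_42), b_42 = 1.
But (~b_42) is also a unit clause — contradiction.
Backtrack on b_21: now try b_21 = 0.
From the singleton clause (b_22), b_22 = 1.
From the singleton clause (~b_32), b_32 = 0.
From the singleton clause (b_31), b_31 = 1.
From the singleton clause (~b_41), b_41 = 0.
From the singleton clause (b_42), b_42 = 1.
But (~b_42) is also a unit clause — contradiction.
Either choice for b_21 ends in contradiction.
Either choice for b_12 ends in contradiction.
Backtrack on b_11: now try b_11 = 1.
From the singleton clause (~b_21), b_21 = 0.
From the singleton clause (~b_31), b_31 = 0.
From the singleton clause (~b_41), b_41 = 0.
Try b_22 = 1.
From the singleton clause (~b_12), b_12 = 0.
From the singleton clause (~b_32), b_32 = 0.
From the singleton clause (b_33), b_33 = 1.
From the singleton clause (~b_42), b_42 = 0.
From the singleton clause (b_43), b_43 = 1.
But (~b_43) is also a unit clause — contradiction.
Backtrack on b_22: now try b_22 = 0.
From the singleton clause (b_23), b_23 = 1.
From the singleton clause (~b_13), b_13 = 0.
From the singleton clause (~b_33), b_33 = 0.
From the singleton clause (b_32), b_32 = 1.
From the singleton clause (~b_12), b_12 = 0.
From the singleton clause (~b_42), b_42 = 0.
From the singleton clause (b_43), b_43 = 1.
But (~b_43) is also a unit clause — contradiction.
Either choice for b_22 ends in contradiction.
Either choice for b_11 ends in contradiction.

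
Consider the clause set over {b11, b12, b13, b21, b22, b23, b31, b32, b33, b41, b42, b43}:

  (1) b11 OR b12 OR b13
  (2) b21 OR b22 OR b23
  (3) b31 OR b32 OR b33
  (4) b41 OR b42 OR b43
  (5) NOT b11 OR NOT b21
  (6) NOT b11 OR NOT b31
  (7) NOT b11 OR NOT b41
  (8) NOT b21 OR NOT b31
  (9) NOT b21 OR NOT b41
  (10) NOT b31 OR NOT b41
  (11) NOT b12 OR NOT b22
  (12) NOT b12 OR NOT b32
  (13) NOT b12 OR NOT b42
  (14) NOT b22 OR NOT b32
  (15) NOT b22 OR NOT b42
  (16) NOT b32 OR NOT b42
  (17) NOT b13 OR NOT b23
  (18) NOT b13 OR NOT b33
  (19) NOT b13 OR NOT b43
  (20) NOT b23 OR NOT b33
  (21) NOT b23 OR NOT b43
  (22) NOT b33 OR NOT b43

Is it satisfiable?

Unsatisfiable

Try b11 = false.
Try b12 = true.
From the singleton clause (NOT b22), b22 = false.
From the singleton clause (NOT b32), b32 = false.
From the singleton clause (NOT b42), b42 = false.
Try b21 = true.
From the singleton clause (NOT b31), b31 = false.
From the singleton clause (b33), b33 = true.
From the singleton clause (NOT b41), b41 = false.
From the singleton clause (b43), b43 = true.
That conflicts with the unit clause (NOT b43).
That branch fails; take b21 = false instead.
From the singleton clause (b23), b23 = true.
From the singleton clause (NOT b13), b13 = false.
From the singleton clause (NOT b33), b33 = false.
From the singleton clause (b31), b31 = true.
From the singleton clause (NOT b41), b41 = false.
From the singleton clause (b43), b43 = true.
That conflicts with the unit clause (NOT b43).
Either choice for b21 ends in contradiction.
That branch fails; take b12 = false instead.
From the singleton clause (b13), b13 = true.
From the singleton clause (NOT b23), b23 = false.
From the singleton clause (NOT b33), b33 = false.
From the singleton clause (NOT b43), b43 = false.
Try b21 = true.
From the singleton clause (NOT b31), b31 = false.
From the singleton clause (b32), b32 = true.
From the singleton clause (NOT b41), b41 = false.
From the singleton clause (b42), b42 = true.
That conflicts with the unit clause (NOT b42).
That branch fails; take b21 = false instead.
From the singleton clause (b22), b22 = true.
From the singleton clause (NOT b32), b32 = false.
From the singleton clause (b31), b31 = true.
From the singleton clause (NOT b41), b41 = false.
From the singleton clause (b42), b42 = true.
That conflicts with the unit clause (NOT b42).
Either choice for b21 ends in contradiction.
Either choice for b12 ends in contradiction.
That branch fails; take b11 = true instead.
From the singleton clause (NOT b21), b21 = false.
From the singleton clause (NOT b31), b31 = false.
From the singleton clause (NOT b41), b41 = false.
Try b22 = true.
From the singleton clause (NOT b12), b12 = false.
From the singleton clause (NOT b32), b32 = false.
From the singleton clause (b33), b33 = true.
From the singleton clause (NOT b42), b42 = false.
From the singleton clause (b43), b43 = true.
That conflicts with the unit clause (NOT b43).
That branch fails; take b22 = false instead.
From the singleton clause (b23), b23 = true.
From the singleton clause (NOT b13), b13 = false.
From the singleton clause (NOT b33), b33 = false.
From the singleton clause (b32), b32 = true.
From the singleton clause (NOT b12), b12 = false.
From the singleton clause (NOT b42), b42 = false.
From the singleton clause (b43), b43 = true.
That conflicts with the unit clause (NOT b43).
Either choice for b22 ends in contradiction.
Either choice for b11 ends in contradiction.
No assignment satisfies every clause.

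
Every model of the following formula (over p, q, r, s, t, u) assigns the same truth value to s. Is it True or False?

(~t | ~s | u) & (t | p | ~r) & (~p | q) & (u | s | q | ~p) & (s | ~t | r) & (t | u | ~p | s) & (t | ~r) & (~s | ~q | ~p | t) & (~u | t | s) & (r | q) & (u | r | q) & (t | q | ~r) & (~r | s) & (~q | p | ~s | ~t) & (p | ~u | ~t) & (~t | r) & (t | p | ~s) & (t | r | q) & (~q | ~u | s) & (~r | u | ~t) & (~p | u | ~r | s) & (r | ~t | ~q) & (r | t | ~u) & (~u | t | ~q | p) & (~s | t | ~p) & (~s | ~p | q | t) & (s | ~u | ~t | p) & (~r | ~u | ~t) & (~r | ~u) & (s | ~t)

False

Suppose s = 1.
Suppose t = 0.
(~r) alone gives r = 0.
(q) alone gives q = 1.
(~p) alone gives p = 0.
Now (p) is unsatisfied and unit — conflict.
Backtrack on t: now try t = 1.
(u) alone gives u = 1.
(p) alone gives p = 1.
(q) alone gives q = 1.
(r) alone gives r = 1.
Now (~r) is unsatisfied and unit — conflict.
Both values of t lead to a conflict.
So every satisfying assignment has s = False.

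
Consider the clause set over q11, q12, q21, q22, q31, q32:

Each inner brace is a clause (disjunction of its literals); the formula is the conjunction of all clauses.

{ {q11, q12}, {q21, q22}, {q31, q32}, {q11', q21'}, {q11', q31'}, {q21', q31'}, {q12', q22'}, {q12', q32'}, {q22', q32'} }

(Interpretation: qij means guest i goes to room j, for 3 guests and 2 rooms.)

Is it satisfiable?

Try q11 = 1.
From the singleton clause (q21'), q21 = 0.
From the singleton clause (q22), q22 = 1.
From the singleton clause (q31'), q31 = 0.
From the singleton clause (q32), q32 = 1.
But (q32') is also a unit clause — contradiction.
Undo q11 and try q11 = 0.
From the singleton clause (q12), q12 = 1.
From the singleton clause (q22'), q22 = 0.
From the singleton clause (q21), q21 = 1.
From the singleton clause (q31'), q31 = 0.
From the singleton clause (q32), q32 = 1.
But (q32') is also a unit clause — contradiction.
Neither q11 = 1 nor q11 = 0 works.
No assignment satisfies every clause.

No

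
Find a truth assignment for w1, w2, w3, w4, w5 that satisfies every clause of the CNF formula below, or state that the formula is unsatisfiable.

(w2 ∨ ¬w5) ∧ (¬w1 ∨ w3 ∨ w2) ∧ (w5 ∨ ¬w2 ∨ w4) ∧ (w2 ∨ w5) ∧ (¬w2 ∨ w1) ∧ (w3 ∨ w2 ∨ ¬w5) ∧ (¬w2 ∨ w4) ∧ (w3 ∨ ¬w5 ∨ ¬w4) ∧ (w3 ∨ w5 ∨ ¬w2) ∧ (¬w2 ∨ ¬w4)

Try w2 = True.
The clause (w1) is unit, so w1 = True.
The clause (w4) is unit, so w4 = True.
Now (¬w4) is unsatisfied and unit — conflict.
That branch fails; take w2 = False instead.
The clause (¬w5) is unit, so w5 = False.
Now (w5) is unsatisfied and unit — conflict.
Both values of w2 lead to a conflict.

UNSATISFIABLE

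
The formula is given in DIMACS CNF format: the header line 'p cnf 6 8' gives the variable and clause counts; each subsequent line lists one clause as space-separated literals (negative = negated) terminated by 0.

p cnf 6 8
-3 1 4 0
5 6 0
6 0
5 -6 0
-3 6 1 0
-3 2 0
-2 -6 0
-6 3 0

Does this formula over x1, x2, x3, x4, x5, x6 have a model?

No, unsatisfiable

(x6) alone gives x6 = True.
(x5) alone gives x5 = True.
(¬x2) alone gives x2 = False.
(¬x3) alone gives x3 = False.
But (x3) is also a unit clause — contradiction.
No assignment satisfies every clause.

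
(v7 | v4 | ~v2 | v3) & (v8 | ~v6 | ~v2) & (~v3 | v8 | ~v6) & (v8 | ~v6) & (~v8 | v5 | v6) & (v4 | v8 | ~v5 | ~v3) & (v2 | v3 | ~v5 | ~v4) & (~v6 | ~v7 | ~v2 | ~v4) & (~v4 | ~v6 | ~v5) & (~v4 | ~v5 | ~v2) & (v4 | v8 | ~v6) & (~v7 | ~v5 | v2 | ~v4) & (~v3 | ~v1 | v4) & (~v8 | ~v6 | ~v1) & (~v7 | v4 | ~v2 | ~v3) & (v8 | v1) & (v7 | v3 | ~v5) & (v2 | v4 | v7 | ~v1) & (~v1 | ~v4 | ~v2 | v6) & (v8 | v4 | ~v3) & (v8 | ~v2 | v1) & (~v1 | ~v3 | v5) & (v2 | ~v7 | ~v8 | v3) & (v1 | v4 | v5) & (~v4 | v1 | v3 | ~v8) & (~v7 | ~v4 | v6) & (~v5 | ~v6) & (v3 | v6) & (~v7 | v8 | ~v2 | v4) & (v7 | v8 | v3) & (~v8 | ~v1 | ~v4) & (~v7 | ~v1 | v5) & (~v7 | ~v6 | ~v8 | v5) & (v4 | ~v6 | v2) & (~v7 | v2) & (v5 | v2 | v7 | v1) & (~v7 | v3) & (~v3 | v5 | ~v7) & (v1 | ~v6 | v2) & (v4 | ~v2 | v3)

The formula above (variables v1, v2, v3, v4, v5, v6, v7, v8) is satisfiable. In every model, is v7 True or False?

Suppose v7 = 1.
The clause (v2) is unit, so v2 = 1.
The clause (v3) is unit, so v3 = 1.
The clause (v4) is unit, so v4 = 1.
The clause (~v6) is unit, so v6 = 0.
That conflicts with the unit clause (v6).
So every satisfying assignment has v7 = False.

False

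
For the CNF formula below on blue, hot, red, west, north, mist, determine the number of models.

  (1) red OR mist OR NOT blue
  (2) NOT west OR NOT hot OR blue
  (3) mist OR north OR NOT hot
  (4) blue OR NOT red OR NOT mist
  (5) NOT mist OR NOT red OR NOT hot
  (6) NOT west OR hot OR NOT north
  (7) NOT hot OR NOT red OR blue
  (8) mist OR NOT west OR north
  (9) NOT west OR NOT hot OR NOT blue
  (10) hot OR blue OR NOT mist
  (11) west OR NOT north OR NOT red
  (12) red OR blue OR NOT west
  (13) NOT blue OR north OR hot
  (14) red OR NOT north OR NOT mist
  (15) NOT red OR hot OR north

5

There are 2^6 = 64 truth assignments over (blue, hot, red, west, north, mist).
Split on north. With north = true, the clauses containing north are satisfied and NOT north drops from the rest; 2 of the 2^5 = 32 assignments to the other variables satisfy what remains.
With north = false, by the same count on the reduced clause set, 3 assignments work.
Total: 2 + 3 = 5.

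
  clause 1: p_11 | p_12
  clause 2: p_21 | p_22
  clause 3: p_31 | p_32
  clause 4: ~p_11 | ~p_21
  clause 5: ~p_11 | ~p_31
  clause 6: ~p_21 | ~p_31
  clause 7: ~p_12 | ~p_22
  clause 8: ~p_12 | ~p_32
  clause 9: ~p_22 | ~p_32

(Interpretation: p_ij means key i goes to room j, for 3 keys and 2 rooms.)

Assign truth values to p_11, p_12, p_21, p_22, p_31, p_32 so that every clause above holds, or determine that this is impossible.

Try p_11 = 1.
Unit clause (~p_21) forces p_21 = 0.
Unit clause (p_22) forces p_22 = 1.
Unit clause (~p_31) forces p_31 = 0.
Unit clause (p_32) forces p_32 = 1.
But (~p_32) is also a unit clause — contradiction.
Backtrack on p_11: now try p_11 = 0.
Unit clause (p_12) forces p_12 = 1.
Unit clause (~p_22) forces p_22 = 0.
Unit clause (p_21) forces p_21 = 1.
Unit clause (~p_31) forces p_31 = 0.
Unit clause (p_32) forces p_32 = 1.
But (~p_32) is also a unit clause — contradiction.
Both values of p_11 lead to a conflict.

UNSATISFIABLE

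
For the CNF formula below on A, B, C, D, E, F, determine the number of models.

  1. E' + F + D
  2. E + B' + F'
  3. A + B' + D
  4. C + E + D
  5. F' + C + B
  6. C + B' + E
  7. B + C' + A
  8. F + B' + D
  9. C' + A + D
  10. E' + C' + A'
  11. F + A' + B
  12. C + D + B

13

There are 2^6 = 64 truth assignments over (A, B, C, D, E, F).
Split on C. With C = 1, the clauses containing C are satisfied and C' drops from the rest; 6 of the 2^5 = 32 assignments to the other variables satisfy what remains.
With C = 0, by the same count on the reduced clause set, 7 assignments work.
Total: 6 + 7 = 13.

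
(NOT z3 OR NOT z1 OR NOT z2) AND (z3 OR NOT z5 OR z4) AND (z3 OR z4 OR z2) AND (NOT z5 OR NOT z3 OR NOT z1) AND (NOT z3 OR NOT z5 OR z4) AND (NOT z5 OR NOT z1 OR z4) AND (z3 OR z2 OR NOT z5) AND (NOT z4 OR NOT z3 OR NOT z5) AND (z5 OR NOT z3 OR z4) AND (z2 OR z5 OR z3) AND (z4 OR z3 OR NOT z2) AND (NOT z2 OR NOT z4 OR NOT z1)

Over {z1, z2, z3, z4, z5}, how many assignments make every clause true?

There are 2^5 = 32 truth assignments over (z1, z2, z3, z4, z5).
Split on z2. With z2 = true, the clauses containing z2 are satisfied and NOT z2 drops from the rest; 3 of the 2^4 = 16 assignments to the other variables satisfy what remains.
With z2 = false, by the same count on the reduced clause set, 2 assignments work.
(One model: z1=F, z2=F, z3=T, z4=T, z5=F.)
Total: 3 + 2 = 5.

5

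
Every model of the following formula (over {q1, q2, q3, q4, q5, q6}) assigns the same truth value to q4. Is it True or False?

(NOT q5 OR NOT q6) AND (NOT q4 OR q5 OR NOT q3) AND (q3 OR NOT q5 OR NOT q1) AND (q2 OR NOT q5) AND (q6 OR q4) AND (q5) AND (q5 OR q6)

True

Suppose q4 = false.
From the singleton clause (q6), q6 = true.
From the singleton clause (NOT q5), q5 = false.
That conflicts with the unit clause (q5).
So every satisfying assignment has q4 = True.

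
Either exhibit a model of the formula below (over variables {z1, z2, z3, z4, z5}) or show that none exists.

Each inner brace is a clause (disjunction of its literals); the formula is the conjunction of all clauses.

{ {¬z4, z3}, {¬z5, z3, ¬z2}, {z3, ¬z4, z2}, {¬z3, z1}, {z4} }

z1 ↦ True; z2 ↦ True; z3 ↦ True; z4 ↦ True; z5 ↦ True

From the singleton clause (z4), z4 = True.
From the singleton clause (z3), z3 = True.
From the singleton clause (z1), z1 = True.
All clauses hold; z2, z5 can take either value.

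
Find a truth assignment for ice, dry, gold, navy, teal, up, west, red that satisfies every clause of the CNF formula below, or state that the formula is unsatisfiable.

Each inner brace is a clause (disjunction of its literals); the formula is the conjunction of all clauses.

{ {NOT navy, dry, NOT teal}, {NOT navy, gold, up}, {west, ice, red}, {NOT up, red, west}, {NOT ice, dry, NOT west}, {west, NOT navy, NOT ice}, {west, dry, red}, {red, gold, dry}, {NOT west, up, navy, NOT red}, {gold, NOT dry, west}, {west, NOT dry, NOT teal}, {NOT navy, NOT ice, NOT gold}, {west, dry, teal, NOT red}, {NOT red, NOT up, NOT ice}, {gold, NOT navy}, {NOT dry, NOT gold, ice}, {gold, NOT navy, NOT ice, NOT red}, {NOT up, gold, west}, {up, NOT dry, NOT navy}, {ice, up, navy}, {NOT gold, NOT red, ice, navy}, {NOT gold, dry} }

ice ↦ false, dry ↦ true, gold ↦ false, navy ↦ false, teal ↦ false, up ↦ true, west ↦ true, red ↦ true

Branch on gold: set gold = false.
The clause (NOT navy) is unit, so navy = false.
Branch on red: set red = true.
Branch on west: set west = true.
The clause (up) is unit, so up = true.
The clause (NOT ice) is unit, so ice = false.
All clauses hold; dry, teal can take either value.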